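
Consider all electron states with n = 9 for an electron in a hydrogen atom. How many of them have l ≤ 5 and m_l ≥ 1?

30

The n = 9 shell has l = 0 through 8; check each.
Contributions: l=1 → 1; l=2 → 2; l=3 → 3; l=4 → 4; l=5 → 5.
Orbitals: 1 + 2 + 3 + 4 + 5 = 15. Each orbital carries two spin states, so 15 × 2 = 30 states.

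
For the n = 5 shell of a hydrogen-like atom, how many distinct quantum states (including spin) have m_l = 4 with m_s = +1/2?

With n = 5 the allowed l are 0, 1, …, 4.
Contributions: l=4 → 1.
Orbitals: 1. With m_s fixed to a single value there is one state per orbital, giving 1 state.

1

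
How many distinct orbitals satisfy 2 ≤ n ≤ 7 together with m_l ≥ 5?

Count contributing orbitals for each principal shell:
n=6 → 1; n=7 → 3.
Total orbitals: 1 + 3 = 4.

4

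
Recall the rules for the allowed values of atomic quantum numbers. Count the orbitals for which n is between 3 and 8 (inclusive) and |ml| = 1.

Treat each shell separately and count matching orbitals:
n=3 → 4; n=4 → 6; n=5 → 8; n=6 → 10; n=7 → 12; n=8 → 14.
Total orbitals: 4 + 6 + 8 + 10 + 12 + 14 = 54.

54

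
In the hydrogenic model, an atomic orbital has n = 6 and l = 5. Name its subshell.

6h

l = 5 corresponds to the letter 'h', so the subshell is 6h.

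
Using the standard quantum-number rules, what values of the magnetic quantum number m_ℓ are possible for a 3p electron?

The 3p subshell has ℓ = 1, and m_ℓ takes every integer from −ℓ to +ℓ. With ℓ = 1 that gives the 3 values -1, 0, 1.

-1, 0, 1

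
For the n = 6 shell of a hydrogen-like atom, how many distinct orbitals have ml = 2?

The n = 6 shell has l = 0 through 5; check each.
The (l, ml) pairs meeting ml = 2 give: l=2 → 1; l=3 → 1; l=4 → 1; l=5 → 1.
Total orbitals: 1 + 1 + 1 + 1 = 4.

4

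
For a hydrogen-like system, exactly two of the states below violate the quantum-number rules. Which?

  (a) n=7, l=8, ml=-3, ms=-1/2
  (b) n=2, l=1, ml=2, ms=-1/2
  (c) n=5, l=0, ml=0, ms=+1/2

(a) and (b)

(a) has l = 8 ≥ n = 7, violating 0 ≤ l ≤ n−1.
(b) has |ml| = 2 > l = 1, violating −l ≤ ml ≤ l.
The remaining set (c) satisfies all four rules.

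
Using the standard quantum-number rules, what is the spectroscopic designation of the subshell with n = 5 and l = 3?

5f

l = 3 corresponds to the letter 'f', so the subshell is 5f.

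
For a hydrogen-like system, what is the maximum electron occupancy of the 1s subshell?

A subshell with ℓ = 0 has 2ℓ+1 = 1 orbital, each holding 2 electrons (spin ±1/2), so 1 × 2 = 2.

2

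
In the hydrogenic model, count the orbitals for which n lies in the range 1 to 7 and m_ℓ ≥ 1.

For each n in the range, tally the orbitals obeying m_ℓ ≥ 1:
n=2 → 1; n=3 → 3; n=4 → 6; n=5 → 10; n=6 → 15; n=7 → 21.
Total orbitals: 1 + 3 + 6 + 10 + 15 + 21 = 56.

56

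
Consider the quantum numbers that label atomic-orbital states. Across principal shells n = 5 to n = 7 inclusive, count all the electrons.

Shell n has n² orbitals: 5²=25 + 6²=36 + 7²=49 = 110 orbitals.
Two spin states per orbital: 2 × 110 = 220 electrons.

220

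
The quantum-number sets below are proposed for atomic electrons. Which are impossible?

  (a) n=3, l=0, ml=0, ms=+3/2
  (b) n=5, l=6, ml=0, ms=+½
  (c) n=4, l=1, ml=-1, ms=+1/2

(a) and (b)

(a) has ms = +3/2, but an electron's spin must be ±1/2.
(b) has l = 6 ≥ n = 5, violating 0 ≤ l ≤ n−1.
The remaining set (c) satisfies all four rules.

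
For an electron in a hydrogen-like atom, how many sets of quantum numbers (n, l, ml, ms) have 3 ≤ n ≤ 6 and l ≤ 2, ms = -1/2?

Treat each shell separately and count matching orbitals:
n=3 → 9; n=4 → 9; n=5 → 9; n=6 → 9.
Orbitals: 9 + 9 + 9 + 9 = 36. With ms fixed to -1/2 there is one state per orbital, so 36 states.

36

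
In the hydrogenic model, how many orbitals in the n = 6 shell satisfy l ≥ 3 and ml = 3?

For n = 6, l ranges over 0 … 5.
Contributions: l=3 → 1; l=4 → 1; l=5 → 1.
Total orbitals: 1 + 1 + 1 = 3.

3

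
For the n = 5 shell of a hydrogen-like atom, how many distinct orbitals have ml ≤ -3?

The n = 5 shell has l = 0 through 4; check each.
Per l-value: l=3 → 1; l=4 → 2.
Total orbitals: 1 + 2 = 3.

3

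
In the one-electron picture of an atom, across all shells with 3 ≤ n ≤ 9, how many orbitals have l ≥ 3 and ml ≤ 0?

Treat each shell separately and count matching orbitals:
n=4 → 4; n=5 → 9; n=6 → 15; n=7 → 22; n=8 → 30; n=9 → 39.
Total orbitals: 4 + 9 + 15 + 22 + 30 + 39 = 119.

119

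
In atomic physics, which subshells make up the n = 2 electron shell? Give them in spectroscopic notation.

2s, 2p

For n = 2, l runs from 0 to 1. In spectroscopic notation l = 0,1,2,… ↔ s,p,d,f,g,h,i, so the subshells are 2s, 2p.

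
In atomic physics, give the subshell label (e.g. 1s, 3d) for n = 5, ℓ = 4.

ℓ = 4 corresponds to the letter 'g', so the subshell is 5g.

5g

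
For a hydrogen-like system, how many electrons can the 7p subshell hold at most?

6

A subshell with ℓ = 1 has 2ℓ+1 = 3 orbitals, each holding 2 electrons (spin ±1/2), so 3 × 2 = 6.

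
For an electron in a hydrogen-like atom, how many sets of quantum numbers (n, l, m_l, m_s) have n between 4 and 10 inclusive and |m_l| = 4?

84

Go shell by shell, enumerating (l, m_l) with |m_l| = 4:
n=5 → 2; n=6 → 4; n=7 → 6; n=8 → 8; n=9 → 10; n=10 → 12.
Orbitals: 2 + 4 + 6 + 8 + 10 + 12 = 42. Including both spin states (m_s = ±1/2) gives 2 × 42 = 84 states.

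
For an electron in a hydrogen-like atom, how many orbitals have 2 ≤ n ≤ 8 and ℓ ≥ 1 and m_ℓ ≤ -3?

Count contributing orbitals for each principal shell:
n=4 → 1; n=5 → 3; n=6 → 6; n=7 → 10; n=8 → 15.
Total orbitals: 1 + 3 + 6 + 10 + 15 = 35.

35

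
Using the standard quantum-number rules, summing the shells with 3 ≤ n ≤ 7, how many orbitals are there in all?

135

Shell n has n² orbitals: 3²=9 + 4²=16 + 5²=25 + 6²=36 + 7²=49 = 135 orbitals.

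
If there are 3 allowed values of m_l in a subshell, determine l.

l = 1 (p)

m_l ranges over 2l+1 integers, so 2l+1 = 3 ⇒ l = 1.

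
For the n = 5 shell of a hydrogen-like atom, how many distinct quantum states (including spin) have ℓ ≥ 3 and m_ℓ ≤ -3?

6

The n = 5 shell has ℓ = 0 through 4; check each.
Per ℓ-value: ℓ=3 → 1; ℓ=4 → 2.
Orbitals: 1 + 2 = 3. Each orbital carries two spin states, so 3 × 2 = 6 states.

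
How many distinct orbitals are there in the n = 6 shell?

36

The n = 6 shell contains n² = 6² = 36 orbitals.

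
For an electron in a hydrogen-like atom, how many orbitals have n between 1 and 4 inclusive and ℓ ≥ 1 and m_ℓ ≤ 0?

16

Go shell by shell, enumerating (ℓ, m_ℓ) with ℓ ≥ 1 and m_ℓ ≤ 0:
n=2 → 2; n=3 → 5; n=4 → 9.
Total orbitals: 2 + 5 + 9 = 16.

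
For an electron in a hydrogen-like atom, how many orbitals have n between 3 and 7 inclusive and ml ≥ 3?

Per-shell orbital counts meeting the constraint:
n=4 → 1; n=5 → 3; n=6 → 6; n=7 → 10.
Total orbitals: 1 + 3 + 6 + 10 = 20.

20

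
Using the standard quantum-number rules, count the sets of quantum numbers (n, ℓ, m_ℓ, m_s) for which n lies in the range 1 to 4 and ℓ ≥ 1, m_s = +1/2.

26

Treat each shell separately and count matching orbitals:
n=2 → 3; n=3 → 8; n=4 → 15.
Orbitals: 3 + 8 + 15 = 26. With m_s fixed to +1/2 there is one state per orbital, so 26 states.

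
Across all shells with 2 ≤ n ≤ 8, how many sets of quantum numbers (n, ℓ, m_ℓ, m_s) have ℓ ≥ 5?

Go shell by shell, enumerating (ℓ, m_ℓ) with ℓ ≥ 5:
n=6 → 11; n=7 → 24; n=8 → 39.
Orbitals: 11 + 24 + 39 = 74. Including both spin states (m_s = ±1/2) gives 2 × 74 = 148 states.

148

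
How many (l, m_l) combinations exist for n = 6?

The n = 6 shell contains n² = 6² = 36 orbitals.

36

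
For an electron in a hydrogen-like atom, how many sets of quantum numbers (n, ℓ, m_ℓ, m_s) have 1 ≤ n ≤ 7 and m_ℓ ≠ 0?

224

Work shell by shell — for each n, count the (ℓ, m_ℓ) pairs that satisfy m_ℓ ≠ 0:
n=2 → 2; n=3 → 6; n=4 → 12; n=5 → 20; n=6 → 30; n=7 → 42.
Orbitals: 2 + 6 + 12 + 20 + 30 + 42 = 112. Including both spin states (m_s = ±1/2) gives 2 × 112 = 224 states.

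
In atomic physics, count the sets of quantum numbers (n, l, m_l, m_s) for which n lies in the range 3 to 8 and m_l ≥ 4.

Work shell by shell — for each n, count the (l, m_l) pairs that satisfy m_l ≥ 4:
n=5 → 1; n=6 → 3; n=7 → 6; n=8 → 10.
Orbitals: 1 + 3 + 6 + 10 = 20. Including both spin states (m_s = ±1/2) gives 2 × 20 = 40 states.

40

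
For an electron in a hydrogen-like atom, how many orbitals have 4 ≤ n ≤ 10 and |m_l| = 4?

42

For each n in the range, tally the orbitals obeying |m_l| = 4:
n=5 → 2; n=6 → 4; n=7 → 6; n=8 → 8; n=9 → 10; n=10 → 12.
Total orbitals: 2 + 4 + 6 + 8 + 10 + 12 = 42.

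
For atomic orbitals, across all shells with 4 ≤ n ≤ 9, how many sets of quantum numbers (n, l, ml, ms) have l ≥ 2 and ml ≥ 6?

20

Count contributing orbitals for each principal shell:
n=7 → 1; n=8 → 3; n=9 → 6.
Orbitals: 1 + 3 + 6 = 10. Including both spin states (ms = ±1/2) gives 2 × 10 = 20 states.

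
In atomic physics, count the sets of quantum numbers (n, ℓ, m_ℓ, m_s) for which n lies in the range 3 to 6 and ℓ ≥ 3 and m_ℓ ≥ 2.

32

Work shell by shell — for each n, count the (ℓ, m_ℓ) pairs that satisfy ℓ ≥ 3 and m_ℓ ≥ 2:
n=4 → 2; n=5 → 5; n=6 → 9.
Orbitals: 2 + 5 + 9 = 16. Including both spin states (m_s = ±1/2) gives 2 × 16 = 32 states.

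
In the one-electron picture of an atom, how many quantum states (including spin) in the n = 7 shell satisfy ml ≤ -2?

30

Go through l = 0, …, 6 (the values permitted for n = 7).
The (l, ml) pairs meeting ml ≤ -2 give: l=2 → 1; l=3 → 2; l=4 → 3; l=5 → 4; l=6 → 5.
Orbitals: 1 + 2 + 3 + 4 + 5 = 15. Each orbital carries two spin states, so 15 × 2 = 30 states.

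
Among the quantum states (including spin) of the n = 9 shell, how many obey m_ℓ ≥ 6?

12

Go through ℓ = 0, …, 8 (the values permitted for n = 9).
Contributions: ℓ=6 → 1; ℓ=7 → 2; ℓ=8 → 3.
Orbitals: 1 + 2 + 3 = 6. Each orbital carries two spin states, so 6 × 2 = 12 states.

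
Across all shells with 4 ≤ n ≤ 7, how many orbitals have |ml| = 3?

Per-shell orbital counts meeting the constraint:
n=4 → 2; n=5 → 4; n=6 → 6; n=7 → 8.
Total orbitals: 2 + 4 + 6 + 8 = 20.

20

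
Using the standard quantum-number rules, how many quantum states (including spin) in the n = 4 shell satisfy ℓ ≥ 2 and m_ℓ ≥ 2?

6

With n = 4 the allowed ℓ are 0, 1, …, 3.
The (ℓ, m_ℓ) pairs meeting ℓ ≥ 2 and m_ℓ ≥ 2 give: ℓ=2 → 1; ℓ=3 → 2.
Orbitals: 1 + 2 = 3. Each orbital carries two spin states, so 3 × 2 = 6 states.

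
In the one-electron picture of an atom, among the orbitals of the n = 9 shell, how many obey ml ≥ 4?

Per l-value: l=4 → 1; l=5 → 2; l=6 → 3; l=7 → 4; l=8 → 5.
Total orbitals: 1 + 2 + 3 + 4 + 5 = 15.

15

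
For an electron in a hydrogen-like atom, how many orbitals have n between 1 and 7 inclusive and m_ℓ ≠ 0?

112

Per-shell orbital counts meeting the constraint:
n=2 → 2; n=3 → 6; n=4 → 12; n=5 → 20; n=6 → 30; n=7 → 42.
Total orbitals: 2 + 6 + 12 + 20 + 30 + 42 = 112.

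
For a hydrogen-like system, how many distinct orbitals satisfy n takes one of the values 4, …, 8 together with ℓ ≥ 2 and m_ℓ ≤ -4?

20

For each n in the range, tally the orbitals obeying ℓ ≥ 2 and m_ℓ ≤ -4:
n=5 → 1; n=6 → 3; n=7 → 6; n=8 → 10.
Total orbitals: 1 + 3 + 6 + 10 = 20.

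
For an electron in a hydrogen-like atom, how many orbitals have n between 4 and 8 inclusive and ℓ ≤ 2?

45

Treat each shell separately and count matching orbitals:
n=4 → 9; n=5 → 9; n=6 → 9; n=7 → 9; n=8 → 9.
Total orbitals: 9 + 9 + 9 + 9 + 9 = 45.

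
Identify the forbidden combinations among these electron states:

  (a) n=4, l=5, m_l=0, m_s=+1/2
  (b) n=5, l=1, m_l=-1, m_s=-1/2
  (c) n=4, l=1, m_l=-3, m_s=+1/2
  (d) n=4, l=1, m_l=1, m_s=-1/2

(a) and (c)

(a) has l = 5 ≥ n = 4, violating 0 ≤ l ≤ n−1.
(c) has |m_l| = 3 > l = 1, violating −l ≤ m_l ≤ l.
The remaining sets (b), (d) satisfy all four rules.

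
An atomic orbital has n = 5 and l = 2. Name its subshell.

l = 2 corresponds to the letter 'd', so the subshell is 5d.

5d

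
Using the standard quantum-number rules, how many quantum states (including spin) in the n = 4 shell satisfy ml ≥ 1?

With n = 4 the allowed l are 0, 1, …, 3.
Orbitals with ml ≥ 1, by l: l=1 → 1; l=2 → 2; l=3 → 3.
Orbitals: 1 + 2 + 3 = 6. Each orbital carries two spin states, so 6 × 2 = 12 states.

12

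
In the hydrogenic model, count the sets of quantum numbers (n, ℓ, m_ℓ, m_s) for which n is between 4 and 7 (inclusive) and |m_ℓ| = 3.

Work shell by shell — for each n, count the (ℓ, m_ℓ) pairs that satisfy |m_ℓ| = 3:
n=4 → 2; n=5 → 4; n=6 → 6; n=7 → 8.
Orbitals: 2 + 4 + 6 + 8 = 20. Including both spin states (m_s = ±1/2) gives 2 × 20 = 40 states.

40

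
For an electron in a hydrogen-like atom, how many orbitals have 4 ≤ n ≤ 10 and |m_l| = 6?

Per-shell orbital counts meeting the constraint:
n=7 → 2; n=8 → 4; n=9 → 6; n=10 → 8.
Total orbitals: 2 + 4 + 6 + 8 = 20.

20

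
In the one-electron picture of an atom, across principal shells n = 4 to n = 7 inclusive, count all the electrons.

252

Shell n has n² orbitals: 4²=16 + 5²=25 + 6²=36 + 7²=49 = 126 orbitals.
Two spin states per orbital: 2 × 126 = 252 electrons.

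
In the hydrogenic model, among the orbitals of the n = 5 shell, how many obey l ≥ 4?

9

Orbitals with l ≥ 4, by l: l=4 → 9.
Total orbitals: 9.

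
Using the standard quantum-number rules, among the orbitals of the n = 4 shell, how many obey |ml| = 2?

The (l, ml) pairs meeting |ml| = 2 give: l=2 → 2; l=3 → 2.
Total orbitals: 2 + 2 = 4.

4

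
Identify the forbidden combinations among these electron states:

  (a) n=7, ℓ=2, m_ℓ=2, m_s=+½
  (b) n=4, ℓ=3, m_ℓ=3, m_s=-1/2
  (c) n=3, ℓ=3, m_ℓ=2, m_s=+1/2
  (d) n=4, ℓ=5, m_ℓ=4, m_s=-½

(c) and (d)

(c) has ℓ = 3 ≥ n = 3, violating 0 ≤ ℓ ≤ n−1.
(d) has ℓ = 5 ≥ n = 4, violating 0 ≤ ℓ ≤ n−1.
The remaining sets (a), (b) satisfy all four rules.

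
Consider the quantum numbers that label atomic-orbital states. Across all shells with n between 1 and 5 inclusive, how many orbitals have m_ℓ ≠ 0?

Treat each shell separately and count matching orbitals:
n=2 → 2; n=3 → 6; n=4 → 12; n=5 → 20.
Total orbitals: 2 + 6 + 12 + 20 = 40.

40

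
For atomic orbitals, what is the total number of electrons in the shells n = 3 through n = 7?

Shell n has n² orbitals: 3²=9 + 4²=16 + 5²=25 + 6²=36 + 7²=49 = 135 orbitals.
Two spin states per orbital: 2 × 135 = 270 electrons.

270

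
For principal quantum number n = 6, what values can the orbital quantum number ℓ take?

ℓ is an integer with 0 ≤ ℓ ≤ n−1, so for n = 6: ℓ = 0, 1, 2, 3, 4, 5.

0, 1, 2, 3, 4, 5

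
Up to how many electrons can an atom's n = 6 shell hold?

72

A shell holds 2n² electrons: 2 × 6² = 2 × 36 = 72.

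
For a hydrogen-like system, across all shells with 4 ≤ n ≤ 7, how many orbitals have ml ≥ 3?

Treat each shell separately and count matching orbitals:
n=4 → 1; n=5 → 3; n=6 → 6; n=7 → 10.
Total orbitals: 1 + 3 + 6 + 10 = 20.

20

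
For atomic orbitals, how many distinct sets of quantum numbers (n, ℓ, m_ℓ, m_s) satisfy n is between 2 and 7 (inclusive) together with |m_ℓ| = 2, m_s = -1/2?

Per-shell orbital counts meeting the constraint:
n=3 → 2; n=4 → 4; n=5 → 6; n=6 → 8; n=7 → 10.
Orbitals: 2 + 4 + 6 + 8 + 10 = 30. With m_s fixed to -1/2 there is one state per orbital, so 30 states.

30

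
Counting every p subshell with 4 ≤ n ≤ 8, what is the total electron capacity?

30

A p subshell (l = 1) exists for every n ≥ 2, so shells n = 4, 5, 6, 7, 8 each contribute one — 5 subshells.
Since each p subshell holds 2(2·1+1) = 6 electrons, the total is 5 × 6 = 30.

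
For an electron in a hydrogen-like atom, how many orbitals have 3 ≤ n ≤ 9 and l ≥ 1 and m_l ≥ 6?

10

Per-shell orbital counts meeting the constraint:
n=7 → 1; n=8 → 3; n=9 → 6.
Total orbitals: 1 + 3 + 6 = 10.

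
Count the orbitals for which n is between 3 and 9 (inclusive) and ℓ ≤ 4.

150

Work shell by shell — for each n, count the (ℓ, m_ℓ) pairs that satisfy ℓ ≤ 4:
n=3 → 9; n=4 → 16; n=5 → 25; n=6 → 25; n=7 → 25; n=8 → 25; n=9 → 25.
Total orbitals: 9 + 16 + 25 + 25 + 25 + 25 + 25 = 150.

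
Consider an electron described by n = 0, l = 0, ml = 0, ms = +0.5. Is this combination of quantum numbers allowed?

The principal quantum number must be a positive integer (n ≥ 1), but here n = 0.

No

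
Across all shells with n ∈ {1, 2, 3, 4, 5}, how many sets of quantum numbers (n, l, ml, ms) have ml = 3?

6

For each n in the range, tally the orbitals obeying ml = 3:
n=4 → 1; n=5 → 2.
Orbitals: 1 + 2 = 3. Including both spin states (ms = ±1/2) gives 2 × 3 = 6 states.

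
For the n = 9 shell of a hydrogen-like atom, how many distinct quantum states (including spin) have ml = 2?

The n = 9 shell has l = 0 through 8; check each.
Orbitals with ml = 2, by l: l=2 → 1; l=3 → 1; l=4 → 1; l=5 → 1; l=6 → 1; l=7 → 1; l=8 → 1.
Orbitals: 1 + 1 + 1 + 1 + 1 + 1 + 1 = 7. Each orbital carries two spin states, so 7 × 2 = 14 states.

14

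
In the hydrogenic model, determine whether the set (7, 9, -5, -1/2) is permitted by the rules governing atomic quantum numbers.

Not allowed

The orbital quantum number must satisfy 0 ≤ l ≤ n−1. With n = 7 the allowed l values are 0, 1, 2, 3, 4, 5, 6, so l = 9 is out of range.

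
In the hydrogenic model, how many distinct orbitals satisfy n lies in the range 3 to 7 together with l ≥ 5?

Go shell by shell, enumerating (l, ml) with l ≥ 5:
n=6 → 11; n=7 → 24.
Total orbitals: 11 + 24 = 35.

35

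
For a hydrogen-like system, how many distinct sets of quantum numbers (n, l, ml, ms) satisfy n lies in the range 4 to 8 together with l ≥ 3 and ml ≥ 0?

160

Treat each shell separately and count matching orbitals:
n=4 → 4; n=5 → 9; n=6 → 15; n=7 → 22; n=8 → 30.
Orbitals: 4 + 9 + 15 + 22 + 30 = 80. Including both spin states (ms = ±1/2) gives 2 × 80 = 160 states.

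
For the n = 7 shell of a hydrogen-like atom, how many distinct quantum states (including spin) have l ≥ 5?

Go through l = 0, …, 6 (the values permitted for n = 7).
Per l-value: l=5 → 11; l=6 → 13.
Orbitals: 11 + 13 = 24. Each orbital carries two spin states, so 24 × 2 = 48 states.

48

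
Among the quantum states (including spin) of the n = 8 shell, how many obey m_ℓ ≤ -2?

For n = 8, ℓ ranges over 0 … 7.
Orbitals with m_ℓ ≤ -2, by ℓ: ℓ=2 → 1; ℓ=3 → 2; ℓ=4 → 3; ℓ=5 → 4; ℓ=6 → 5; ℓ=7 → 6.
Orbitals: 1 + 2 + 3 + 4 + 5 + 6 = 21. Each orbital carries two spin states, so 21 × 2 = 42 states.

42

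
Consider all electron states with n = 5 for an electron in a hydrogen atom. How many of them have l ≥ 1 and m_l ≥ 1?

For n = 5, l ranges over 0 … 4.
Per l-value: l=1 → 1; l=2 → 2; l=3 → 3; l=4 → 4.
Orbitals: 1 + 2 + 3 + 4 = 10. Each orbital carries two spin states, so 10 × 2 = 20 states.

20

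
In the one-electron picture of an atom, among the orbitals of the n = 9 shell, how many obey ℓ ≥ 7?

Go through ℓ = 0, …, 8 (the values permitted for n = 9).
Orbitals with ℓ ≥ 7, by ℓ: ℓ=7 → 15; ℓ=8 → 17.
Total orbitals: 15 + 17 = 32.

32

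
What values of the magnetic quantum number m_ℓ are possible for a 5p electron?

The 5p subshell has ℓ = 1, and m_ℓ takes every integer from −ℓ to +ℓ. With ℓ = 1 that gives the 3 values -1, 0, 1.

-1, 0, 1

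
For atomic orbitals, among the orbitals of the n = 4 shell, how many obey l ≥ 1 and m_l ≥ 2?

Go through l = 0, …, 3 (the values permitted for n = 4).
Contributions: l=2 → 1; l=3 → 2.
Total orbitals: 1 + 2 = 3.

3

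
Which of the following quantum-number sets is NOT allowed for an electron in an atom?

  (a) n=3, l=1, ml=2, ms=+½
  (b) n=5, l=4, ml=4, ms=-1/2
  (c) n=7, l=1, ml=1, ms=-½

(a) has |ml| = 2 > l = 1, violating −l ≤ ml ≤ l.
The remaining sets (b), (c) satisfy all four rules.

(a)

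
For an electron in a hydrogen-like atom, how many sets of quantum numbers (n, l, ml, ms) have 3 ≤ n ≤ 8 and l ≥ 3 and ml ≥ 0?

160

Count contributing orbitals for each principal shell:
n=4 → 4; n=5 → 9; n=6 → 15; n=7 → 22; n=8 → 30.
Orbitals: 4 + 9 + 15 + 22 + 30 = 80. Including both spin states (ms = ±1/2) gives 2 × 80 = 160 states.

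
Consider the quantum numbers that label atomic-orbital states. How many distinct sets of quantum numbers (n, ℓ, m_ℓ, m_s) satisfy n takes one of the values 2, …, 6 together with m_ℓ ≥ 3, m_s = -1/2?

10

Go shell by shell, enumerating (ℓ, m_ℓ) with m_ℓ ≥ 3:
n=4 → 1; n=5 → 3; n=6 → 6.
Orbitals: 1 + 3 + 6 = 10. With m_s fixed to -1/2 there is one state per orbital, so 10 states.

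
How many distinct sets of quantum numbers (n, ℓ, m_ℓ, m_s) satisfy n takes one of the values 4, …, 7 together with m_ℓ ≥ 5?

8

Per-shell orbital counts meeting the constraint:
n=6 → 1; n=7 → 3.
Orbitals: 1 + 3 = 4. Including both spin states (m_s = ±1/2) gives 2 × 4 = 8 states.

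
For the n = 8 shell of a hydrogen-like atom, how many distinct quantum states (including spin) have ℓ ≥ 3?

110

With n = 8 the allowed ℓ are 0, 1, …, 7.
Per ℓ-value: ℓ=3 → 7; ℓ=4 → 9; ℓ=5 → 11; ℓ=6 → 13; ℓ=7 → 15.
Orbitals: 7 + 9 + 11 + 13 + 15 = 55. Each orbital carries two spin states, so 55 × 2 = 110 states.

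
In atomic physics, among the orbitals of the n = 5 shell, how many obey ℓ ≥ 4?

9

For n = 5, ℓ ranges over 0 … 4.
Orbitals with ℓ ≥ 4, by ℓ: ℓ=4 → 9.
Total orbitals: 9.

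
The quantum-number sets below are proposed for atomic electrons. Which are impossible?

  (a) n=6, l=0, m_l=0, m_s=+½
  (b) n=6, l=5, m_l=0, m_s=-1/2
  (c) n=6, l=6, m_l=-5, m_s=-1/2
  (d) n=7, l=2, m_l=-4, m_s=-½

(c) and (d)

(c) has l = 6 ≥ n = 6, violating 0 ≤ l ≤ n−1.
(d) has |m_l| = 4 > l = 2, violating −l ≤ m_l ≤ l.
The remaining sets (a), (b) satisfy all four rules.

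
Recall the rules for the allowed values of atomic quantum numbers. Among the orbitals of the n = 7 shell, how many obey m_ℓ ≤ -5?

3

Go through ℓ = 0, …, 6 (the values permitted for n = 7).
Orbitals with m_ℓ ≤ -5, by ℓ: ℓ=5 → 1; ℓ=6 → 2.
Total orbitals: 1 + 2 = 3.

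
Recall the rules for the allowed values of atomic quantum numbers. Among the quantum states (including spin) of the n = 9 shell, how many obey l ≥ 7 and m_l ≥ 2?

Go through l = 0, …, 8 (the values permitted for n = 9).
The (l, m_l) pairs meeting l ≥ 7 and m_l ≥ 2 give: l=7 → 6; l=8 → 7.
Orbitals: 6 + 7 = 13. Each orbital carries two spin states, so 13 × 2 = 26 states.

26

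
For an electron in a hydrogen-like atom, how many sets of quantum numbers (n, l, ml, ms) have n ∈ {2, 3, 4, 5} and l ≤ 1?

Go shell by shell, enumerating (l, ml) with l ≤ 1:
n=2 → 4; n=3 → 4; n=4 → 4; n=5 → 4.
Orbitals: 4 + 4 + 4 + 4 = 16. Including both spin states (ms = ±1/2) gives 2 × 16 = 32 states.

32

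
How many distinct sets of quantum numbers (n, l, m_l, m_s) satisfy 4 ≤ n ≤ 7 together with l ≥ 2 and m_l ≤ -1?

96

Treat each shell separately and count matching orbitals:
n=4 → 5; n=5 → 9; n=6 → 14; n=7 → 20.
Orbitals: 5 + 9 + 14 + 20 = 48. Including both spin states (m_s = ±1/2) gives 2 × 48 = 96 states.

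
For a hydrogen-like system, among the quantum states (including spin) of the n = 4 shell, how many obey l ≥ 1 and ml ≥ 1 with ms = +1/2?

Go through l = 0, …, 3 (the values permitted for n = 4).
The (l, ml) pairs meeting l ≥ 1 and ml ≥ 1 give: l=1 → 1; l=2 → 2; l=3 → 3.
Orbitals: 1 + 2 + 3 = 6. With ms fixed to a single value there is one state per orbital, giving 6 states.

6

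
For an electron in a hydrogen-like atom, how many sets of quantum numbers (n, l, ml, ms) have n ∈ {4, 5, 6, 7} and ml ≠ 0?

Go shell by shell, enumerating (l, ml) with ml ≠ 0:
n=4 → 12; n=5 → 20; n=6 → 30; n=7 → 42.
Orbitals: 12 + 20 + 30 + 42 = 104. Including both spin states (ms = ±1/2) gives 2 × 104 = 208 states.

208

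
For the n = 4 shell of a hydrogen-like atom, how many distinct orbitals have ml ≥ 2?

3

The n = 4 shell has l = 0 through 3; check each.
Contributions: l=2 → 1; l=3 → 2.
Total orbitals: 1 + 2 = 3.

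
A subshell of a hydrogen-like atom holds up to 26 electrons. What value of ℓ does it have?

2(2ℓ+1) = 26 ⇒ 2ℓ+1 = 13 ⇒ ℓ = 6.

ℓ = 6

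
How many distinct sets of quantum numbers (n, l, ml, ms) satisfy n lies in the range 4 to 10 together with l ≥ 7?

Work shell by shell — for each n, count the (l, ml) pairs that satisfy l ≥ 7:
n=8 → 15; n=9 → 32; n=10 → 51.
Orbitals: 15 + 32 + 51 = 98. Including both spin states (ms = ±1/2) gives 2 × 98 = 196 states.

196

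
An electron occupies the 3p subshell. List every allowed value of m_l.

-1, 0, 1

The 3p subshell has l = 1, and m_l takes every integer from −l to +l. With l = 1 that gives the 3 values -1, 0, 1.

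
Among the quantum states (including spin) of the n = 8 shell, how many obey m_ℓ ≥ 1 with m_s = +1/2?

28

Go through ℓ = 0, …, 7 (the values permitted for n = 8).
The (ℓ, m_ℓ) pairs meeting m_ℓ ≥ 1 give: ℓ=1 → 1; ℓ=2 → 2; ℓ=3 → 3; ℓ=4 → 4; ℓ=5 → 5; ℓ=6 → 6; ℓ=7 → 7.
Orbitals: 1 + 2 + 3 + 4 + 5 + 6 + 7 = 28. With m_s fixed to a single value there is one state per orbital, giving 28 states.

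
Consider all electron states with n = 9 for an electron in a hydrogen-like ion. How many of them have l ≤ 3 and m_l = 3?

2

The n = 9 shell has l = 0 through 8; check each.
Per l-value: l=3 → 1.
Orbitals: 1. Each orbital carries two spin states, so 1 × 2 = 2 states.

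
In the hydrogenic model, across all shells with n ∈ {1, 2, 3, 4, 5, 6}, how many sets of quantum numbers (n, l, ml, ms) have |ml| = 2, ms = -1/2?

20

Count contributing orbitals for each principal shell:
n=3 → 2; n=4 → 4; n=5 → 6; n=6 → 8.
Orbitals: 2 + 4 + 6 + 8 = 20. With ms fixed to -1/2 there is one state per orbital, so 20 states.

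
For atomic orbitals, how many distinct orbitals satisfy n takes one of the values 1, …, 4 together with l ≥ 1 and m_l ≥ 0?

Work shell by shell — for each n, count the (l, m_l) pairs that satisfy l ≥ 1 and m_l ≥ 0:
n=2 → 2; n=3 → 5; n=4 → 9.
Total orbitals: 2 + 5 + 9 = 16.

16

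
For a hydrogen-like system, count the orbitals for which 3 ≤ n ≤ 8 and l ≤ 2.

54

Go shell by shell, enumerating (l, m_l) with l ≤ 2:
n=3 → 9; n=4 → 9; n=5 → 9; n=6 → 9; n=7 → 9; n=8 → 9.
Total orbitals: 9 + 9 + 9 + 9 + 9 + 9 = 54.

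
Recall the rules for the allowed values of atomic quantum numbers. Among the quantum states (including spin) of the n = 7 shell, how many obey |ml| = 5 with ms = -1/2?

Orbitals with |ml| = 5, by l: l=5 → 2; l=6 → 2.
Orbitals: 2 + 2 = 4. With ms fixed to a single value there is one state per orbital, giving 4 states.

4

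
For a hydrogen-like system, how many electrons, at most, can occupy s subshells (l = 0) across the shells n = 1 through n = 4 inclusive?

8

An s subshell (l = 0) exists for every n ≥ 1, so shells n = 1, 2, 3, 4 each contribute one — 4 subshells.
Since each s subshell holds 2(2·0+1) = 2 electrons, the total is 4 × 2 = 8.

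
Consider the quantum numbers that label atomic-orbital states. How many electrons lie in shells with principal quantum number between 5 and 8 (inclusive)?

348

Shell n has n² orbitals: 5²=25 + 6²=36 + 7²=49 + 8²=64 = 174 orbitals.
Two spin states per orbital: 2 × 174 = 348 electrons.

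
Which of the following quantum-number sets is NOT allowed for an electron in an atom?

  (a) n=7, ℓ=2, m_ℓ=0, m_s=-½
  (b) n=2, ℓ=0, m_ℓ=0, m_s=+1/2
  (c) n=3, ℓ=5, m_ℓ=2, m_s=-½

(c)

(c) has ℓ = 5 ≥ n = 3, violating 0 ≤ ℓ ≤ n−1.
The remaining sets (a), (b) satisfy all four rules.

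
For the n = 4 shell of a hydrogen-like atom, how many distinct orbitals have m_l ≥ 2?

Per l-value: l=2 → 1; l=3 → 2.
Total orbitals: 1 + 2 = 3.

3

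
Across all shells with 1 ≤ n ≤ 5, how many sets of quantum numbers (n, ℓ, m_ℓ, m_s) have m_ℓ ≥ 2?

Per-shell orbital counts meeting the constraint:
n=3 → 1; n=4 → 3; n=5 → 6.
Orbitals: 1 + 3 + 6 = 10. Including both spin states (m_s = ±1/2) gives 2 × 10 = 20 states.

20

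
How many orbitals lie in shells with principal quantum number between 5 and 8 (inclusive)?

174

Shell n has n² orbitals: 5²=25 + 6²=36 + 7²=49 + 8²=64 = 174 orbitals.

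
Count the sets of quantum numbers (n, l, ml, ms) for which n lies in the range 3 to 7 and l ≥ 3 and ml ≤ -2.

Work shell by shell — for each n, count the (l, ml) pairs that satisfy l ≥ 3 and ml ≤ -2:
n=4 → 2; n=5 → 5; n=6 → 9; n=7 → 14.
Orbitals: 2 + 5 + 9 + 14 = 30. Including both spin states (ms = ±1/2) gives 2 × 30 = 60 states.

60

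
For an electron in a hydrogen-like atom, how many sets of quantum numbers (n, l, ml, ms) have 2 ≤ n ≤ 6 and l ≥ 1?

Treat each shell separately and count matching orbitals:
n=2 → 3; n=3 → 8; n=4 → 15; n=5 → 24; n=6 → 35.
Orbitals: 3 + 8 + 15 + 24 + 35 = 85. Including both spin states (ms = ±1/2) gives 2 × 85 = 170 states.

170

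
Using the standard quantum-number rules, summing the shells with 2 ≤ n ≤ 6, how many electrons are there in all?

Shell n has n² orbitals: 2²=4 + 3²=9 + 4²=16 + 5²=25 + 6²=36 = 90 orbitals.
Two spin states per orbital: 2 × 90 = 180 electrons.

180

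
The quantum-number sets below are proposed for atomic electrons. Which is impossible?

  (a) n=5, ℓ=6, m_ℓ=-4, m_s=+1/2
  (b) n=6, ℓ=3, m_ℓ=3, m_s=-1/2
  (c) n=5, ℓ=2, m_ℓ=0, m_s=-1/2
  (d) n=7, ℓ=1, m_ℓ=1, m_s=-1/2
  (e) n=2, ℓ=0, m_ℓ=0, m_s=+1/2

(a) has ℓ = 6 ≥ n = 5, violating 0 ≤ ℓ ≤ n−1.
The remaining sets (b), (c), (d), (e) satisfy all four rules.

(a)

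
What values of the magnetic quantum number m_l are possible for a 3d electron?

The 3d subshell has l = 2, and m_l takes every integer from −l to +l. With l = 2 that gives the 5 values -2, -1, 0, 1, 2.

-2, -1, 0, 1, 2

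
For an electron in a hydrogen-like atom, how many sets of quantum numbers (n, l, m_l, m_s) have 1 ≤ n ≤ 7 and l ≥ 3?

180

Go shell by shell, enumerating (l, m_l) with l ≥ 3:
n=4 → 7; n=5 → 16; n=6 → 27; n=7 → 40.
Orbitals: 7 + 16 + 27 + 40 = 90. Including both spin states (m_s = ±1/2) gives 2 × 90 = 180 states.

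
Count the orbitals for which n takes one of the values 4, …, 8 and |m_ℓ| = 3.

30

For each n in the range, tally the orbitals obeying |m_ℓ| = 3:
n=4 → 2; n=5 → 4; n=6 → 6; n=7 → 8; n=8 → 10.
Total orbitals: 2 + 4 + 6 + 8 + 10 = 30.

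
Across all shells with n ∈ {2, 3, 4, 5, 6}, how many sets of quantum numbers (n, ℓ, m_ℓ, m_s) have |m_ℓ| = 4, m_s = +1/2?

6

Count contributing orbitals for each principal shell:
n=5 → 2; n=6 → 4.
Orbitals: 2 + 4 = 6. With m_s fixed to +1/2 there is one state per orbital, so 6 states.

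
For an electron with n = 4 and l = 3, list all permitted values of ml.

-3, -2, -1, 0, 1, 2, 3

ml takes every integer from −l to +l. With l = 3 that gives the 7 values -3, -2, -1, 0, 1, 2, 3.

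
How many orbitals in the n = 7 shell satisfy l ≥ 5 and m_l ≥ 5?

The n = 7 shell has l = 0 through 6; check each.
The (l, m_l) pairs meeting l ≥ 5 and m_l ≥ 5 give: l=5 → 1; l=6 → 2.
Total orbitals: 1 + 2 = 3.

3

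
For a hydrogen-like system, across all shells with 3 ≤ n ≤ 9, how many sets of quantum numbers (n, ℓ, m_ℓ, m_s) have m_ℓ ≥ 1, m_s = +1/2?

Go shell by shell, enumerating (ℓ, m_ℓ) with m_ℓ ≥ 1:
n=3 → 3; n=4 → 6; n=5 → 10; n=6 → 15; n=7 → 21; n=8 → 28; n=9 → 36.
Orbitals: 3 + 6 + 10 + 15 + 21 + 28 + 36 = 119. With m_s fixed to +1/2 there is one state per orbital, so 119 states.

119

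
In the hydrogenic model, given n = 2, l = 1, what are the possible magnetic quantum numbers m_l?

m_l takes every integer from −l to +l. With l = 1 that gives the 3 values -1, 0, 1.

-1, 0, 1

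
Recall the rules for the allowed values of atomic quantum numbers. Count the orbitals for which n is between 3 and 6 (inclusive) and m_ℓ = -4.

Work shell by shell — for each n, count the (ℓ, m_ℓ) pairs that satisfy m_ℓ = -4:
n=5 → 1; n=6 → 2.
Total orbitals: 1 + 2 = 3.

3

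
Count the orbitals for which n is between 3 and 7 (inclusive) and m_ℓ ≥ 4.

10

Go shell by shell, enumerating (ℓ, m_ℓ) with m_ℓ ≥ 4:
n=5 → 1; n=6 → 3; n=7 → 6.
Total orbitals: 1 + 3 + 6 = 10.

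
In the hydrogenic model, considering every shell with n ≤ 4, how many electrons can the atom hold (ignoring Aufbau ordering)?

Total orbitals = 1² + 2² + 3² + 4² = 30. Doubling for spin gives 60 electrons.

60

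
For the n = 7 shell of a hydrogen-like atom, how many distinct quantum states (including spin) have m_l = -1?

With n = 7 the allowed l are 0, 1, …, 6.
Contributions: l=1 → 1; l=2 → 1; l=3 → 1; l=4 → 1; l=5 → 1; l=6 → 1.
Orbitals: 1 + 1 + 1 + 1 + 1 + 1 = 6. Each orbital carries two spin states, so 6 × 2 = 12 states.

12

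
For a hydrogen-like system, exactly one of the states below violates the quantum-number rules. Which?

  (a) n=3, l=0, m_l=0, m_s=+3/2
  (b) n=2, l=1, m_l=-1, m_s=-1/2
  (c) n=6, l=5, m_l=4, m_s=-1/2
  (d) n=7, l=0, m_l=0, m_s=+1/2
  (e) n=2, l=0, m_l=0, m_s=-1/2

(a) has m_s = +3/2, but an electron's spin must be ±1/2.
The remaining sets (b), (c), (d), (e) satisfy all four rules.

(a)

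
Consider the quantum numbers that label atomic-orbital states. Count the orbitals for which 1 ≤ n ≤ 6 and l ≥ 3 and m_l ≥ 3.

10

Treat each shell separately and count matching orbitals:
n=4 → 1; n=5 → 3; n=6 → 6.
Total orbitals: 1 + 3 + 6 = 10.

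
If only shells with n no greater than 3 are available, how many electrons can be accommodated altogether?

Total orbitals = 1² + 2² + 3² = 14. Doubling for spin gives 28 electrons.

28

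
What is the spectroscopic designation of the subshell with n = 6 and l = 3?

6f

l = 3 corresponds to the letter 'f', so the subshell is 6f.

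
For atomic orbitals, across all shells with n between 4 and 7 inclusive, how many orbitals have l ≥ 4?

Go shell by shell, enumerating (l, ml) with l ≥ 4:
n=5 → 9; n=6 → 20; n=7 → 33.
Total orbitals: 9 + 20 + 33 = 62.

62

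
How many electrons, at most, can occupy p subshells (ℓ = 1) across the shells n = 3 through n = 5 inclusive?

18

A p subshell (ℓ = 1) exists for every n ≥ 2, so shells n = 3, 4, 5 each contribute one — 3 subshells.
Since each p subshell holds 2(2·1+1) = 6 electrons, the total is 3 × 6 = 18.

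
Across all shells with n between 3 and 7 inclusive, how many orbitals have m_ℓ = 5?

For each n in the range, tally the orbitals obeying m_ℓ = 5:
n=6 → 1; n=7 → 2.
Total orbitals: 1 + 2 = 3.

3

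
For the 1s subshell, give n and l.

The leading integer gives n = 1; the letter 's' means l = 0.

n = 1, l = 0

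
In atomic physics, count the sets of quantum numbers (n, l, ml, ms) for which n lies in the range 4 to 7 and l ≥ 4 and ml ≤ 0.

Count contributing orbitals for each principal shell:
n=5 → 5; n=6 → 11; n=7 → 18.
Orbitals: 5 + 11 + 18 = 34. Including both spin states (ms = ±1/2) gives 2 × 34 = 68 states.

68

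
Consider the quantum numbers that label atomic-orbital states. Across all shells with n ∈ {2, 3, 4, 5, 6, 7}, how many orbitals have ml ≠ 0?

112

Go shell by shell, enumerating (l, ml) with ml ≠ 0:
n=2 → 2; n=3 → 6; n=4 → 12; n=5 → 20; n=6 → 30; n=7 → 42.
Total orbitals: 2 + 6 + 12 + 20 + 30 + 42 = 112.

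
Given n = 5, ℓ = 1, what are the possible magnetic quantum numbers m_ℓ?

m_ℓ takes every integer from −ℓ to +ℓ. With ℓ = 1 that gives the 3 values -1, 0, 1.

-1, 0, 1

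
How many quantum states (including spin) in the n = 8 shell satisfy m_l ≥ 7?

2

Go through l = 0, …, 7 (the values permitted for n = 8).
The (l, m_l) pairs meeting m_l ≥ 7 give: l=7 → 1.
Orbitals: 1. Each orbital carries two spin states, so 1 × 2 = 2 states.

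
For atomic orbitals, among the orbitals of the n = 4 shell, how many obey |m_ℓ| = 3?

The (ℓ, m_ℓ) pairs meeting |m_ℓ| = 3 give: ℓ=3 → 2.
Total orbitals: 2.

2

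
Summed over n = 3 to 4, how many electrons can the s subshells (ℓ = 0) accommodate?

4

An s subshell (ℓ = 0) exists for every n ≥ 1, so shells n = 3, 4 each contribute one — 2 subshells.
Since each s subshell holds 2(2·0+1) = 2 electrons, the total is 2 × 2 = 4.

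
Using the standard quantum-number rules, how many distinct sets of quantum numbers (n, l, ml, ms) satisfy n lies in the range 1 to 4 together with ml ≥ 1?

20

Go shell by shell, enumerating (l, ml) with ml ≥ 1:
n=2 → 1; n=3 → 3; n=4 → 6.
Orbitals: 1 + 3 + 6 = 10. Including both spin states (ms = ±1/2) gives 2 × 10 = 20 states.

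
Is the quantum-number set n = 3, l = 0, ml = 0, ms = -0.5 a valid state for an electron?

n = 3 is a positive integer. l = 0 satisfies 0 ≤ l ≤ n−1 = 2. ml = 0 lies in the range −l … +l (here 0). ms = -1/2 is one of ±1/2.
All four constraints are satisfied.

Yes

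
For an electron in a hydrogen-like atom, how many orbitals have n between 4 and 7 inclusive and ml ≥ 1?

52

Treat each shell separately and count matching orbitals:
n=4 → 6; n=5 → 10; n=6 → 15; n=7 → 21.
Total orbitals: 6 + 10 + 15 + 21 = 52.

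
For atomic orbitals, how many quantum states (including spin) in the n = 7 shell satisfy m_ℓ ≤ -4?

12

For n = 7, ℓ ranges over 0 … 6.
Orbitals with m_ℓ ≤ -4, by ℓ: ℓ=4 → 1; ℓ=5 → 2; ℓ=6 → 3.
Orbitals: 1 + 2 + 3 = 6. Each orbital carries two spin states, so 6 × 2 = 12 states.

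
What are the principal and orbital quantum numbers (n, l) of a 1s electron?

The leading integer gives n = 1; the letter 's' means l = 0.

n = 1, l = 0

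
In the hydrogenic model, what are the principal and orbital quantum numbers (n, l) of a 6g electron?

The leading integer gives n = 6; the letter 'g' means l = 4.

n = 6, l = 4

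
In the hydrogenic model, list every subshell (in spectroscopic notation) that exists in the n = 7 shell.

For n = 7, l runs from 0 to 6. In spectroscopic notation l = 0,1,2,… ↔ s,p,d,f,g,h,i, so the subshells are 7s, 7p, 7d, 7f, 7g, 7h, 7i.

7s, 7p, 7d, 7f, 7g, 7h, 7i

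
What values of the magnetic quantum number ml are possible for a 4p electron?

-1, 0, 1

The 4p subshell has l = 1, and ml takes every integer from −l to +l. With l = 1 that gives the 3 values -1, 0, 1.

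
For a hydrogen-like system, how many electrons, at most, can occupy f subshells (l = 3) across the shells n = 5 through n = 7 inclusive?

An f subshell (l = 3) exists for every n ≥ 4, so shells n = 5, 6, 7 each contribute one — 3 subshells.
Since each f subshell holds 2(2·3+1) = 14 electrons, the total is 3 × 14 = 42.

42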